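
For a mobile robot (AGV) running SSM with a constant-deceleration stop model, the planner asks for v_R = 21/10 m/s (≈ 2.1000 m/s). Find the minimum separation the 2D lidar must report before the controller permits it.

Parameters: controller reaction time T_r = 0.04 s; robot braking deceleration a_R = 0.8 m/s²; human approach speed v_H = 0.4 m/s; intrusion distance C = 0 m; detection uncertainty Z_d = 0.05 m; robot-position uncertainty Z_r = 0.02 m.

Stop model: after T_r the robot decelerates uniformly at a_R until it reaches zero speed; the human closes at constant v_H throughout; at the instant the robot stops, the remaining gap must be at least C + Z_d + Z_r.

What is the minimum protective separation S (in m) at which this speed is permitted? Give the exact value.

T_s = v_R/a_R = (21/10)/(4/5) = 2.6250 s
robot covers v_R·T_r = 2.1000·0.0400 = 0.0840 m before braking
robot under decel: 2.1000²/(2·0.8000) = 2.7563 m
human closes 0.4000·2.6650 = 1.0660 m
residual clearance needed = 0.0000+0.0500+0.0200 = 0.0700 m
S_min ≈ 0.0840+2.7563+1.0660+0.0700  ⇒  S_min = 3181/800 m

S_min = 3181/800 m = 3.9762 m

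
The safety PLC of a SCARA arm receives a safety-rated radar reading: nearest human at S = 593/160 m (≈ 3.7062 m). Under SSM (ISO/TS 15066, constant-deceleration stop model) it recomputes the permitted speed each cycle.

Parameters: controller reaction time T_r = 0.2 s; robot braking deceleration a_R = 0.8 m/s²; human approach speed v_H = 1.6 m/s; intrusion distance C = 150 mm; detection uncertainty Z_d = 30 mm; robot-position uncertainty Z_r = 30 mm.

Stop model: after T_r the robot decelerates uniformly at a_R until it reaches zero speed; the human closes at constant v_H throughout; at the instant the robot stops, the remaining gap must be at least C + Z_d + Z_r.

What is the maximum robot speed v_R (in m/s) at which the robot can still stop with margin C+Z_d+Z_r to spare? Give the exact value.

v_R_max = 11/10 m/s = 1.1000 m/s

quadratic (5/8)·v² + (11/5)·v + (-2541/800) = 0
  disc = (11/5)² − 4·(5/8)·(-2541/800) = 20449/1600 ; √disc = 143/40
  v_R = (−(11/5) + 143/40) / (2·(5/8)) = 11/10 m/s
check:
braking lasts T_s = (11/10)/(4/5) = 1.3750 s
reaction-phase robot travel = 1.1000·0.2000 = 0.2200 m
robot covers 1.1000·1.3750 − ½·0.8000·1.3750² = 0.7562 m while stopping
person approaches 1.6000·(0.2000+1.3750) = 2.5200 m
C+Z_d+Z_r = 0.1500+0.0300+0.0300 = 0.2100 m
sum ≈ 0.2200+0.7562+2.5200+0.2100 ≈ 3.7062 m = S ✓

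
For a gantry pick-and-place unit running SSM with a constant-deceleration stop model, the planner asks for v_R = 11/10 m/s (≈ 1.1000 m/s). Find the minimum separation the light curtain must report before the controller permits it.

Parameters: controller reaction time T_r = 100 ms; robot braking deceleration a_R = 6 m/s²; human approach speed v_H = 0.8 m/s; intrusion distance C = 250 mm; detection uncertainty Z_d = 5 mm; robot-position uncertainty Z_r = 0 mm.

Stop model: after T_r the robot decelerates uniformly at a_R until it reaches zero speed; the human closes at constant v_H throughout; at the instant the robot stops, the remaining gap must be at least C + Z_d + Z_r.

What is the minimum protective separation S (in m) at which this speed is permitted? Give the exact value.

braking lasts T_s = (11/10)/6 = 0.1833 s
robot covers v_R·T_r = 1.1000·0.1000 = 0.1100 m before braking
robot under decel: 1.1000²/(2·6.0000) = 0.1008 m
human closes 0.8000·0.2833 = 0.2267 m
residual clearance needed = 0.2500+0.0050+0.0000 = 0.2550 m
S_min ≈ 0.1100+0.1008+0.2267+0.2550  ⇒  S_min = 277/400 m

S_min = 277/400 m = 0.6925 m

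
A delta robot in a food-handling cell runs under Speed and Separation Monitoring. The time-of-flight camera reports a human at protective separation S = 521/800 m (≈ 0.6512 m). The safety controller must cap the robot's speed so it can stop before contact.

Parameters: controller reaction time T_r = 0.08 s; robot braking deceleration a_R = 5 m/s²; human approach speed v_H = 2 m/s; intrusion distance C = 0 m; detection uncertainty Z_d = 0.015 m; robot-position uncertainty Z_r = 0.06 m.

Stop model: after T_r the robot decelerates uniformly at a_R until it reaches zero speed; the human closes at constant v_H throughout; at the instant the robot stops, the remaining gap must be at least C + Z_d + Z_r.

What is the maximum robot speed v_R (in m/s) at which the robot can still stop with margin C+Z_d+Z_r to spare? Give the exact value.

at the boundary: (1/10)·v² + (12/25)·v + (-333/800) = 0
  disc = (12/25)² − 4·(1/10)·(-333/800) = 3969/10000 ; √disc = 63/100
  v_R = (−(12/25) + 63/100) / (2·(1/10)) = 3/4 m/s
check:
braking lasts T_s = (3/4)/5 = 0.1500 s
reaction-phase robot travel = 0.7500·0.0800 = 0.0600 m
braking distance = 0.7500²/(2·5.0000) = 0.0563 m
human over T_r+T_s: 2.0000·(0.0800+0.1500) = 0.4600 m
margins: 0.0000+0.0150+0.0600 = 0.0750 m
sum ≈ 0.0600+0.0563+0.4600+0.0750 ≈ 0.6512 m = S ✓

v_R_max = 3/4 m/s = 0.7500 m/s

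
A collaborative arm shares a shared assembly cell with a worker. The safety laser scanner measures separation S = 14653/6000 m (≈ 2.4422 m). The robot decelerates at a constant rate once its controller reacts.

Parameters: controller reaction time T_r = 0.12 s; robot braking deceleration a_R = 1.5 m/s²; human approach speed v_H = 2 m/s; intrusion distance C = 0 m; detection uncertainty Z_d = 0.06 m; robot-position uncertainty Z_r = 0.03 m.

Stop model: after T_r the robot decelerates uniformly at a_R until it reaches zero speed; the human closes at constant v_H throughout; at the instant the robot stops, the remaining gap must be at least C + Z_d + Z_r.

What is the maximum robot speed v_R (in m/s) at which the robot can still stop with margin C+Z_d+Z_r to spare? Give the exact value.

v_R_max = 23/20 m/s = 1.1500 m/s

collect terms ⇒ (1/3)·v_R² + (109/75)·v_R + (-12673/6000) = 0
  disc = (109/75)² − 4·(1/3)·(-12673/6000) = 12321/2500 ; √disc = 111/50
  v_R = (−(109/75) + 111/50) / (2·(1/3)) = 23/20 m/s
check:
braking lasts T_s = (23/20)/(3/2) = 0.7667 s
reaction-phase robot travel = 1.1500·0.1200 = 0.1380 m
braking distance = 1.1500²/(2·1.5000) = 0.4408 m
human over T_r+T_s: 2.0000·(0.1200+0.7667) = 1.7733 m
C+Z_d+Z_r = 0.0000+0.0600+0.0300 = 0.0900 m
sum ≈ 0.1380+0.4408+1.7733+0.0900 ≈ 2.4422 m = S ✓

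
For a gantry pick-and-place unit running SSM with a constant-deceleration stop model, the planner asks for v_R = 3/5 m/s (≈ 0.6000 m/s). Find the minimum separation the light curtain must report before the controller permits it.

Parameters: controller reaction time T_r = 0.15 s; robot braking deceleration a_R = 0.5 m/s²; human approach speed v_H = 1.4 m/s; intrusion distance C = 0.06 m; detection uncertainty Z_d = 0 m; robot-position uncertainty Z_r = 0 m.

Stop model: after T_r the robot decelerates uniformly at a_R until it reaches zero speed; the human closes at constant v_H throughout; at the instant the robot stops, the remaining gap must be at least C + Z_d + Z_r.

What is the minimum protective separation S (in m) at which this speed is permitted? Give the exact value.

braking lasts T_s = (3/5)/(1/2) = 1.2000 s
reaction-phase robot travel = 0.6000·0.1500 = 0.0900 m
braking distance = 0.6000²/(2·0.5000) = 0.3600 m
person approaches 1.4000·(0.1500+1.2000) = 1.8900 m
residual clearance needed = 0.0600+0.0000+0.0000 = 0.0600 m
S_min ≈ 0.0900+0.3600+1.8900+0.0600  ⇒  S_min = 12/5 m

S_min = 12/5 m = 2.4000 m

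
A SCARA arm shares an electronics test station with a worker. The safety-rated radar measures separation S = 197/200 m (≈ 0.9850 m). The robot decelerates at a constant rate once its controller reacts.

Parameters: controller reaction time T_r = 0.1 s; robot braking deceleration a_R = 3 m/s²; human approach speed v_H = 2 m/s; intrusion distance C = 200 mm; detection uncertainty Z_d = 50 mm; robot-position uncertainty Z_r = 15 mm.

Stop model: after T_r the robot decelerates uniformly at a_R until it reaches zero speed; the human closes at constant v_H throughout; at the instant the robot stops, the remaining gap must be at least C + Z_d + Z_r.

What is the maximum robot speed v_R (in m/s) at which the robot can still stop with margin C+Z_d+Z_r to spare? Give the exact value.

v_R_max = 3/5 m/s = 0.6000 m/s

at the boundary: (1/6)·v² + (23/30)·v + (-13/25) = 0
  disc = (23/30)² − 4·(1/6)·(-13/25) = 841/900 ; √disc = 29/30
  v_R = (−(23/30) + 29/30) / (2·(1/6)) = 3/5 m/s
check:
braking lasts T_s = (3/5)/3 = 0.2000 s
robot covers v_R·T_r = 0.6000·0.1000 = 0.0600 m before braking
robot covers 0.6000·0.2000 − ½·3.0000·0.2000² = 0.0600 m while stopping
human over T_r+T_s: 2.0000·(0.1000+0.2000) = 0.6000 m
C+Z_d+Z_r = 0.2000+0.0500+0.0150 = 0.2650 m
sum ≈ 0.0600+0.0600+0.6000+0.2650 ≈ 0.9850 m = S ✓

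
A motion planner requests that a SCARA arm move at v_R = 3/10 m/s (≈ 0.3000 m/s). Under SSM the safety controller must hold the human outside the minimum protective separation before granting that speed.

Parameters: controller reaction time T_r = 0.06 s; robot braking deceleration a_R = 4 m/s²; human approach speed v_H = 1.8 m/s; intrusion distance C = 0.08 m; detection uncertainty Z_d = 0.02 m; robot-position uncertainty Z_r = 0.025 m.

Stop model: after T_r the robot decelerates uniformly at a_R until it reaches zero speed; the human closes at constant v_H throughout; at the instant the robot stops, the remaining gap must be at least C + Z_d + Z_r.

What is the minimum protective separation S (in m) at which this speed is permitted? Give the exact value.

S_min = 1589/4000 m = 0.3972 m

braking lasts T_s = (3/10)/4 = 0.0750 s
robot covers v_R·T_r = 0.3000·0.0600 = 0.0180 m before braking
braking distance = 0.3000²/(2·4.0000) = 0.0112 m
person approaches 1.8000·(0.0600+0.0750) = 0.2430 m
margins: 0.0800+0.0200+0.0250 = 0.1250 m
S_min ≈ 0.0180+0.0112+0.2430+0.1250  ⇒  S_min = 1589/4000 m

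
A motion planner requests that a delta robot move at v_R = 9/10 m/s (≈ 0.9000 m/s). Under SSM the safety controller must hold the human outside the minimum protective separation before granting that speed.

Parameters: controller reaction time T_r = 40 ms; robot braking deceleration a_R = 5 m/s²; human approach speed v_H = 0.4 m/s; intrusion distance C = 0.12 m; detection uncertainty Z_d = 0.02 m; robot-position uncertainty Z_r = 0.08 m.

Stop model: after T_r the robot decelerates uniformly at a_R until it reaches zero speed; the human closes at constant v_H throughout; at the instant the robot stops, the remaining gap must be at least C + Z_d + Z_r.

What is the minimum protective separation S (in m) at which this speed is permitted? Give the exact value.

S_min = 17/40 m = 0.4250 m

T_s = v_R/a_R = (9/10)/5 = 0.1800 s
reaction-phase robot travel = 0.9000·0.0400 = 0.0360 m
braking distance = 0.9000²/(2·5.0000) = 0.0810 m
human closes 0.4000·0.2200 = 0.0880 m
margins: 0.1200+0.0200+0.0800 = 0.2200 m
S_min ≈ 0.0360+0.0810+0.0880+0.2200  ⇒  S_min = 17/40 m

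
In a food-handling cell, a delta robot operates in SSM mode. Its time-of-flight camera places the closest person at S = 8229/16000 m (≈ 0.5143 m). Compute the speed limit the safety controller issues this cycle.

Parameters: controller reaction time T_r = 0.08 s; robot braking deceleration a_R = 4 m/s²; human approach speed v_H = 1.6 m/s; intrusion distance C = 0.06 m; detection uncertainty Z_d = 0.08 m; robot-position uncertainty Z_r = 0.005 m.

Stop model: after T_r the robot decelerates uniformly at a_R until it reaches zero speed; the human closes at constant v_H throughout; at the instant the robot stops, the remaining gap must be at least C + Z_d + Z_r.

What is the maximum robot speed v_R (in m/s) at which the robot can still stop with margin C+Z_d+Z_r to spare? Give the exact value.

at the boundary: (1/8)·v² + (12/25)·v + (-3861/16000) = 0
  disc = (12/25)² − 4·(1/8)·(-3861/16000) = 56169/160000 ; √disc = 237/400
  v_R = (−(12/25) + 237/400) / (2·(1/8)) = 9/20 m/s
check:
stop time T_s = (9/20)/4 = 0.1125 s
robot in T_r: 0.4500·0.0800 = 0.0360 m
braking distance = 0.4500²/(2·4.0000) = 0.0253 m
human over T_r+T_s: 1.6000·(0.0800+0.1125) = 0.3080 m
margins: 0.0600+0.0800+0.0050 = 0.1450 m
sum ≈ 0.0360+0.0253+0.3080+0.1450 ≈ 0.5143 m = S ✓

v_R_max = 9/20 m/s = 0.4500 m/s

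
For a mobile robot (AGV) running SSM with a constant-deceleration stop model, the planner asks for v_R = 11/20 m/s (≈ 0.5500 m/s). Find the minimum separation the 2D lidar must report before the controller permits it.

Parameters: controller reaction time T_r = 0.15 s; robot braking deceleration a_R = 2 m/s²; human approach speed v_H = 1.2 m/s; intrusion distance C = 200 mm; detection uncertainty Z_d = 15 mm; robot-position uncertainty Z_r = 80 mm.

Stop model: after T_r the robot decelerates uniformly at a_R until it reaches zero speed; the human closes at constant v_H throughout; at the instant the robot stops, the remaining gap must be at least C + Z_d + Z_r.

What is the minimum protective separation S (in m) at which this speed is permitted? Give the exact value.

braking lasts T_s = (11/20)/2 = 0.2750 s
robot covers v_R·T_r = 0.5500·0.1500 = 0.0825 m before braking
robot under decel: 0.5500²/(2·2.0000) = 0.0756 m
human closes 1.2000·0.4250 = 0.5100 m
C+Z_d+Z_r = 0.2000+0.0150+0.0800 = 0.2950 m
S_min ≈ 0.0825+0.0756+0.5100+0.2950  ⇒  S_min = 1541/1600 m

S_min = 1541/1600 m = 0.9631 m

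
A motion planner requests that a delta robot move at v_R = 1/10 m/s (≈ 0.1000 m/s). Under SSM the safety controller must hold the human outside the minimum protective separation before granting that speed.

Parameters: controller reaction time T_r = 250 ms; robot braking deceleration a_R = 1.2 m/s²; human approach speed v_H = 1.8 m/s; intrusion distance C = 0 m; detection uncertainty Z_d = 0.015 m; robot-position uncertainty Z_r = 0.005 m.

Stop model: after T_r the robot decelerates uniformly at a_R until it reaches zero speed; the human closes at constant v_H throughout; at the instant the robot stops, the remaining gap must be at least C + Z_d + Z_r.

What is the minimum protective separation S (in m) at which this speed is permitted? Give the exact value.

S_min = 779/1200 m = 0.6492 m

T_s = v_R/a_R = (1/10)/(6/5) = 0.0833 s
robot in T_r: 0.1000·0.2500 = 0.0250 m
robot under decel: 0.1000²/(2·1.2000) = 0.0042 m
person approaches 1.8000·(0.2500+0.0833) = 0.6000 m
C+Z_d+Z_r = 0.0000+0.0150+0.0050 = 0.0200 m
S_min ≈ 0.0250+0.0042+0.6000+0.0200  ⇒  S_min = 779/1200 m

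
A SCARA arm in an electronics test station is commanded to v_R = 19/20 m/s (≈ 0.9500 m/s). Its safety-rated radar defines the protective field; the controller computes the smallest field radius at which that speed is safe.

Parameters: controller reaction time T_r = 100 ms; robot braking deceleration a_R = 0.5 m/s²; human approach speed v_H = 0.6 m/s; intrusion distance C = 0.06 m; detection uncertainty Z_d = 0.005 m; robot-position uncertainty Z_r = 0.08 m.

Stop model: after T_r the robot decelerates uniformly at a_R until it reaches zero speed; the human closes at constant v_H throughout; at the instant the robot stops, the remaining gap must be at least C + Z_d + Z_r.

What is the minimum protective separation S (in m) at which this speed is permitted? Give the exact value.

T_s = v_R/a_R = (19/20)/(1/2) = 1.9000 s
reaction-phase robot travel = 0.9500·0.1000 = 0.0950 m
robot covers 0.9500·1.9000 − ½·0.5000·1.9000² = 0.9025 m while stopping
human over T_r+T_s: 0.6000·(0.1000+1.9000) = 1.2000 m
C+Z_d+Z_r = 0.0600+0.0050+0.0800 = 0.1450 m
S_min ≈ 0.0950+0.9025+1.2000+0.1450  ⇒  S_min = 937/400 m

S_min = 937/400 m = 2.3425 m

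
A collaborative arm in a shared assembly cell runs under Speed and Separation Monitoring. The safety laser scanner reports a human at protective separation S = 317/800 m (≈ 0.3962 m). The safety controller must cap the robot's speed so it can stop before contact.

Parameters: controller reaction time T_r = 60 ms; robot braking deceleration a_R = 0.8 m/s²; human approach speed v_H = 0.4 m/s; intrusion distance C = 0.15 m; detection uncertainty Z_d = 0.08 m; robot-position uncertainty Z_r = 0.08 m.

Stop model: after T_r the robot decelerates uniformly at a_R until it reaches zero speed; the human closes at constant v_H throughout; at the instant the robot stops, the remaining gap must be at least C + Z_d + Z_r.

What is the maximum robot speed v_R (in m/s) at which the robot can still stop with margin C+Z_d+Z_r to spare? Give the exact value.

collect terms ⇒ (5/8)·v_R² + (14/25)·v_R + (-249/4000) = 0
  disc = (14/25)² − 4·(5/8)·(-249/4000) = 18769/40000 ; √disc = 137/200
  v_R = (−(14/25) + 137/200) / (2·(5/8)) = 1/10 m/s
check:
T_s = v_R/a_R = (1/10)/(4/5) = 0.1250 s
robot covers v_R·T_r = 0.1000·0.0600 = 0.0060 m before braking
braking distance = 0.1000²/(2·0.8000) = 0.0063 m
human closes 0.4000·0.1850 = 0.0740 m
C+Z_d+Z_r = 0.1500+0.0800+0.0800 = 0.3100 m
sum ≈ 0.0060+0.0063+0.0740+0.3100 ≈ 0.3962 m = S ✓

v_R_max = 1/10 m/s = 0.1000 m/s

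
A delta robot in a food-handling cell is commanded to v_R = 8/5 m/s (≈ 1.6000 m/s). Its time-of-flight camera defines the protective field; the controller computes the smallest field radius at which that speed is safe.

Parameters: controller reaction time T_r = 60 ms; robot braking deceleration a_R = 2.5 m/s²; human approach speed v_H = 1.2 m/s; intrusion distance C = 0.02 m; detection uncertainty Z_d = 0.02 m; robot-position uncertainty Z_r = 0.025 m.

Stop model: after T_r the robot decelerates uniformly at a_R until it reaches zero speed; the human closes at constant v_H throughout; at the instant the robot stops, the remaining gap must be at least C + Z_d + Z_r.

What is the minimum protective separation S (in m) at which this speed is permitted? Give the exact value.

T_s = v_R/a_R = (8/5)/(5/2) = 0.6400 s
robot covers v_R·T_r = 1.6000·0.0600 = 0.0960 m before braking
robot covers 1.6000·0.6400 − ½·2.5000·0.6400² = 0.5120 m while stopping
human closes 1.2000·0.7000 = 0.8400 m
margins: 0.0200+0.0200+0.0250 = 0.0650 m
S_min ≈ 0.0960+0.5120+0.8400+0.0650  ⇒  S_min = 1513/1000 m

S_min = 1513/1000 m = 1.5130 m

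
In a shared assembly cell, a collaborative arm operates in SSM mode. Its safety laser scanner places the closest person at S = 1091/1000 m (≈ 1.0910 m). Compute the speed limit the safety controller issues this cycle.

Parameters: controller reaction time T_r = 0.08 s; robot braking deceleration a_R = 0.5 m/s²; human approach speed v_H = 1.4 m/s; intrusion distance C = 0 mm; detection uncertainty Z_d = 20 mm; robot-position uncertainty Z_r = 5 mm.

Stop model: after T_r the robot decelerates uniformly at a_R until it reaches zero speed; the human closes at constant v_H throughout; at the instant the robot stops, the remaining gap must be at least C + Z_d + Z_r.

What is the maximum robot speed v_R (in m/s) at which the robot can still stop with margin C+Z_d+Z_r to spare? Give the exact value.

v_R_max = 3/10 m/s = 0.3000 m/s

collect terms ⇒ (1)·v_R² + (72/25)·v_R + (-477/500) = 0
  disc = (72/25)² − 4·(1)·(-477/500) = 7569/625 ; √disc = 87/25
  v_R = (−(72/25) + 87/25) / (2·(1)) = 3/10 m/s
check:
T_s = v_R/a_R = (3/10)/(1/2) = 0.6000 s
robot covers v_R·T_r = 0.3000·0.0800 = 0.0240 m before braking
robot under decel: 0.3000²/(2·0.5000) = 0.0900 m
human closes 1.4000·0.6800 = 0.9520 m
C+Z_d+Z_r = 0.0000+0.0200+0.0050 = 0.0250 m
sum ≈ 0.0240+0.0900+0.9520+0.0250 ≈ 1.0910 m = S ✓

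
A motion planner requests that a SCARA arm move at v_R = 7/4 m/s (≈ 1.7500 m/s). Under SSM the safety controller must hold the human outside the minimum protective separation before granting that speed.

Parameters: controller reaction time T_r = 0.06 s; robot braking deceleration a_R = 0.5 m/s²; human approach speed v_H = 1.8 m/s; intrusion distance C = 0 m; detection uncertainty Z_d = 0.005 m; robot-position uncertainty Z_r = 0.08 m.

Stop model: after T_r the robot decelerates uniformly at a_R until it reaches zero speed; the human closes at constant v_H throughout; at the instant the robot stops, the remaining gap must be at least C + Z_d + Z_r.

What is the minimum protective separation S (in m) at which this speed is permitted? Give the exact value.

S_min = 19321/2000 m = 9.6605 m

stop time T_s = (7/4)/(1/2) = 3.5000 s
robot in T_r: 1.7500·0.0600 = 0.1050 m
robot under decel: 1.7500²/(2·0.5000) = 3.0625 m
person approaches 1.8000·(0.0600+3.5000) = 6.4080 m
margins: 0.0000+0.0050+0.0800 = 0.0850 m
S_min ≈ 0.1050+3.0625+6.4080+0.0850  ⇒  S_min = 19321/2000 m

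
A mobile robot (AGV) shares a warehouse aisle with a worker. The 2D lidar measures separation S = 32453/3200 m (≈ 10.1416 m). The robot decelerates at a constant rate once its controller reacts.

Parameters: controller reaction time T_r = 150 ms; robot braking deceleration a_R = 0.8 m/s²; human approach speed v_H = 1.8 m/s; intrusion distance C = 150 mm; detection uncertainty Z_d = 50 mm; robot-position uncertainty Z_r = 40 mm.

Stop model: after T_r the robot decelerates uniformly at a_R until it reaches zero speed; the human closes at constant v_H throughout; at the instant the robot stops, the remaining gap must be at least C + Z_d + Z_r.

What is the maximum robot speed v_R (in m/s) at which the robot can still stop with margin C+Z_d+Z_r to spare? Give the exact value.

quadratic (5/8)·v² + (12/5)·v + (-30821/3200) = 0
  disc = (12/5)² − 4·(5/8)·(-30821/3200) = 190969/6400 ; √disc = 437/80
  v_R = (−(12/5) + 437/80) / (2·(5/8)) = 49/20 m/s
check:
stop time T_s = (49/20)/(4/5) = 3.0625 s
robot in T_r: 2.4500·0.1500 = 0.3675 m
braking distance = 2.4500²/(2·0.8000) = 3.7516 m
human over T_r+T_s: 1.8000·(0.1500+3.0625) = 5.7825 m
C+Z_d+Z_r = 0.1500+0.0500+0.0400 = 0.2400 m
sum ≈ 0.3675+3.7516+5.7825+0.2400 ≈ 10.1416 m = S ✓

v_R_max = 49/20 m/s = 2.4500 m/s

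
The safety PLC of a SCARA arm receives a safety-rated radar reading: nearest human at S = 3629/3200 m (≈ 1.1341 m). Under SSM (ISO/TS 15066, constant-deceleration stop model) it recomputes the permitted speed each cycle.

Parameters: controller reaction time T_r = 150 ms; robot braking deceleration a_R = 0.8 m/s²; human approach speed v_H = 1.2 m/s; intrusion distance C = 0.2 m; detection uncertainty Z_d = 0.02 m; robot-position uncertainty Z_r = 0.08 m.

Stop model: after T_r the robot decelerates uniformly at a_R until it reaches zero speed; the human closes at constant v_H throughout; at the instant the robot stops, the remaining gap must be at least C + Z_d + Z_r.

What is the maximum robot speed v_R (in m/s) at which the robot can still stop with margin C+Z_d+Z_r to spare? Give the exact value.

at the boundary: (5/8)·v² + (33/20)·v + (-2093/3200) = 0
  disc = (33/20)² − 4·(5/8)·(-2093/3200) = 27889/6400 ; √disc = 167/80
  v_R = (−(33/20) + 167/80) / (2·(5/8)) = 7/20 m/s
check:
stop time T_s = (7/20)/(4/5) = 0.4375 s
reaction-phase robot travel = 0.3500·0.1500 = 0.0525 m
robot under decel: 0.3500²/(2·0.8000) = 0.0766 m
human closes 1.2000·0.5875 = 0.7050 m
margins: 0.2000+0.0200+0.0800 = 0.3000 m
sum ≈ 0.0525+0.0766+0.7050+0.3000 ≈ 1.1341 m = S ✓

v_R_max = 7/20 m/s = 0.3500 m/s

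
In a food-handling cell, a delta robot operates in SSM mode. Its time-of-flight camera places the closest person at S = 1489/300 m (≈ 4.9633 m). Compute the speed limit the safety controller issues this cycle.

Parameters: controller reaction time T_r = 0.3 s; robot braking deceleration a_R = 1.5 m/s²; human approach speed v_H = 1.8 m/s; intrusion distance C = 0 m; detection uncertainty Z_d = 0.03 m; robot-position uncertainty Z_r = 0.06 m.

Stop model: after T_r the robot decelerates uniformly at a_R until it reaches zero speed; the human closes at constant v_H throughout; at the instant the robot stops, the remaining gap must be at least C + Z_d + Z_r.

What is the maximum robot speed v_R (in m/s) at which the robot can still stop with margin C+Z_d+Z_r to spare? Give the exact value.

at the boundary: (1/3)·v² + (3/2)·v + (-13/3) = 0
  disc = (3/2)² − 4·(1/3)·(-13/3) = 289/36 ; √disc = 17/6
  v_R = (−(3/2) + 17/6) / (2·(1/3)) = 2 m/s
check:
braking lasts T_s = 2/(3/2) = 1.3333 s
robot in T_r: 2.0000·0.3000 = 0.6000 m
robot under decel: 2.0000²/(2·1.5000) = 1.3333 m
human closes 1.8000·1.6333 = 2.9400 m
C+Z_d+Z_r = 0.0000+0.0300+0.0600 = 0.0900 m
sum ≈ 0.6000+1.3333+2.9400+0.0900 ≈ 4.9633 m = S ✓

v_R_max = 2 m/s = 2.0000 m/s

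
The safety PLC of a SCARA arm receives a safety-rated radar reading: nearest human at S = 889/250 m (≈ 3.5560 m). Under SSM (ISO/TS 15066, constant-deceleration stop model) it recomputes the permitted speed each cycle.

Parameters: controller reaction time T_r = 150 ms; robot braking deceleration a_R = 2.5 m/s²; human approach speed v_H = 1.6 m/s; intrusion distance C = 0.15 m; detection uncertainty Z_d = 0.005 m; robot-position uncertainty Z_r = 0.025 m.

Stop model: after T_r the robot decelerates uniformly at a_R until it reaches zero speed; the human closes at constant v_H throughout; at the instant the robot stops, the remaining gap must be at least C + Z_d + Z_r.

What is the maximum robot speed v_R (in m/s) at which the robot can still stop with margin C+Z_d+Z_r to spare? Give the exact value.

collect terms ⇒ (1/5)·v_R² + (79/100)·v_R + (-392/125) = 0
  disc = (79/100)² − 4·(1/5)·(-392/125) = 31329/10000 ; √disc = 177/100
  v_R = (−(79/100) + 177/100) / (2·(1/5)) = 49/20 m/s
check:
braking lasts T_s = (49/20)/(5/2) = 0.9800 s
reaction-phase robot travel = 2.4500·0.1500 = 0.3675 m
robot under decel: 2.4500²/(2·2.5000) = 1.2005 m
human closes 1.6000·1.1300 = 1.8080 m
margins: 0.1500+0.0050+0.0250 = 0.1800 m
sum ≈ 0.3675+1.2005+1.8080+0.1800 ≈ 3.5560 m = S ✓

v_R_max = 49/20 m/s = 2.4500 m/s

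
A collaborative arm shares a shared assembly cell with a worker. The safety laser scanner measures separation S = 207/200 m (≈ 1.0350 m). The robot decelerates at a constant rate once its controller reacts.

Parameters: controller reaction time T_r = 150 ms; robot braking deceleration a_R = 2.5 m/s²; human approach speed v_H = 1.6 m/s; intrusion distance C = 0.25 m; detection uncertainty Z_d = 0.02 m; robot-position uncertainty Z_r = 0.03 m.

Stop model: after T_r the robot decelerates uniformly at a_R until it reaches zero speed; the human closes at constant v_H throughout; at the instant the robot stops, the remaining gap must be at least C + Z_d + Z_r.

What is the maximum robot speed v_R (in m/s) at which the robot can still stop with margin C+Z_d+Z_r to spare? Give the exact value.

quadratic (1/5)·v² + (79/100)·v + (-99/200) = 0
  disc = (79/100)² − 4·(1/5)·(-99/200) = 10201/10000 ; √disc = 101/100
  v_R = (−(79/100) + 101/100) / (2·(1/5)) = 11/20 m/s
check:
braking lasts T_s = (11/20)/(5/2) = 0.2200 s
robot in T_r: 0.5500·0.1500 = 0.0825 m
braking distance = 0.5500²/(2·2.5000) = 0.0605 m
human over T_r+T_s: 1.6000·(0.1500+0.2200) = 0.5920 m
margins: 0.2500+0.0200+0.0300 = 0.3000 m
sum ≈ 0.0825+0.0605+0.5920+0.3000 ≈ 1.0350 m = S ✓

v_R_max = 11/20 m/s = 0.5500 m/s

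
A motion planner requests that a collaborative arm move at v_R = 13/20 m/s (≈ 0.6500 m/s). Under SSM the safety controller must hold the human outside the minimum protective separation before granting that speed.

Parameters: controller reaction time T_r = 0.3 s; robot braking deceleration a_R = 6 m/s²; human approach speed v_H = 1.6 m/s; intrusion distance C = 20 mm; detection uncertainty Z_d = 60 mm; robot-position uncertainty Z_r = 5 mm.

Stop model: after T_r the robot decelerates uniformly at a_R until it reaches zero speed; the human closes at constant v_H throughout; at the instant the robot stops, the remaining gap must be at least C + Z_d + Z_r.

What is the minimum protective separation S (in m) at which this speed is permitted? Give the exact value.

T_s = v_R/a_R = (13/20)/6 = 0.1083 s
robot covers v_R·T_r = 0.6500·0.3000 = 0.1950 m before braking
braking distance = 0.6500²/(2·6.0000) = 0.0352 m
person approaches 1.6000·(0.3000+0.1083) = 0.6533 m
residual clearance needed = 0.0200+0.0600+0.0050 = 0.0850 m
S_min ≈ 0.1950+0.0352+0.6533+0.0850  ⇒  S_min = 4649/4800 m

S_min = 4649/4800 m = 0.9685 m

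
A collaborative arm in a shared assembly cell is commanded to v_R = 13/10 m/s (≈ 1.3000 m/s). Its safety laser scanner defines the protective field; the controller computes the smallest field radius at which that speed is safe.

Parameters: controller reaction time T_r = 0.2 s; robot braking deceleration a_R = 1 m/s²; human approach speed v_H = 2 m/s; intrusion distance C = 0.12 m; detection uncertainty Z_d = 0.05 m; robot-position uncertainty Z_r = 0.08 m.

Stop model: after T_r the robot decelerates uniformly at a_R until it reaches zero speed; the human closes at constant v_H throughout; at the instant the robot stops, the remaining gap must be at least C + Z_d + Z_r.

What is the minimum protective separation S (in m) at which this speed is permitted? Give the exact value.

S_min = 871/200 m = 4.3550 m

T_s = v_R/a_R = (13/10)/1 = 1.3000 s
robot in T_r: 1.3000·0.2000 = 0.2600 m
braking distance = 1.3000²/(2·1.0000) = 0.8450 m
human closes 2.0000·1.5000 = 3.0000 m
residual clearance needed = 0.1200+0.0500+0.0800 = 0.2500 m
S_min ≈ 0.2600+0.8450+3.0000+0.2500  ⇒  S_min = 871/200 m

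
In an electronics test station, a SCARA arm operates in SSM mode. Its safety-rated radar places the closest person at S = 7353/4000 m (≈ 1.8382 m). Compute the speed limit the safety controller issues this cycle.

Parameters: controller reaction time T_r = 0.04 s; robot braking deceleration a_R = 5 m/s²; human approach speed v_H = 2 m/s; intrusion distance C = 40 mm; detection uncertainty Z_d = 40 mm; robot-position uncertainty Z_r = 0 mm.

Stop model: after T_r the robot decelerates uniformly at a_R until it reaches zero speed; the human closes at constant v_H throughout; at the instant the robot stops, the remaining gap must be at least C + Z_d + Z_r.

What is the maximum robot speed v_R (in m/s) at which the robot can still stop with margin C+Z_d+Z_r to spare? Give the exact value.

v_R_max = 49/20 m/s = 2.4500 m/s

quadratic (1/10)·v² + (11/25)·v + (-6713/4000) = 0
  disc = (11/25)² − 4·(1/10)·(-6713/4000) = 8649/10000 ; √disc = 93/100
  v_R = (−(11/25) + 93/100) / (2·(1/10)) = 49/20 m/s
check:
T_s = v_R/a_R = (49/20)/5 = 0.4900 s
robot covers v_R·T_r = 2.4500·0.0400 = 0.0980 m before braking
braking distance = 2.4500²/(2·5.0000) = 0.6002 m
person approaches 2.0000·(0.0400+0.4900) = 1.0600 m
C+Z_d+Z_r = 0.0400+0.0400+0.0000 = 0.0800 m
sum ≈ 0.0980+0.6002+1.0600+0.0800 ≈ 1.8382 m = S ✓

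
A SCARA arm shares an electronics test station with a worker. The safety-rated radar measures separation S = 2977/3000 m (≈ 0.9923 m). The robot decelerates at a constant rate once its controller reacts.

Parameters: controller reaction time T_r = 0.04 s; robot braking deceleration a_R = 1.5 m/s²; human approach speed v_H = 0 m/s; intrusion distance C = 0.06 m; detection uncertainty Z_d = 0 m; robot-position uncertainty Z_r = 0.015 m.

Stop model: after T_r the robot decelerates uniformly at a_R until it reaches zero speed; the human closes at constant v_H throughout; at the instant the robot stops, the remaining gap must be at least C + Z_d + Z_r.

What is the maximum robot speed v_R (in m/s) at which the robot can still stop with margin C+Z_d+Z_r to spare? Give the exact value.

collect terms ⇒ (1/3)·v_R² + (1/25)·v_R + (-344/375) = 0
  disc = (1/25)² − 4·(1/3)·(-344/375) = 6889/5625 ; √disc = 83/75
  v_R = (−(1/25) + 83/75) / (2·(1/3)) = 8/5 m/s
check:
braking lasts T_s = (8/5)/(3/2) = 1.0667 s
robot in T_r: 1.6000·0.0400 = 0.0640 m
robot under decel: 1.6000²/(2·1.5000) = 0.8533 m
human closes 0.0000·1.1067 = 0.0000 m
C+Z_d+Z_r = 0.0600+0.0000+0.0150 = 0.0750 m
sum ≈ 0.0640+0.8533+0.0000+0.0750 ≈ 0.9923 m = S ✓

v_R_max = 8/5 m/s = 1.6000 m/s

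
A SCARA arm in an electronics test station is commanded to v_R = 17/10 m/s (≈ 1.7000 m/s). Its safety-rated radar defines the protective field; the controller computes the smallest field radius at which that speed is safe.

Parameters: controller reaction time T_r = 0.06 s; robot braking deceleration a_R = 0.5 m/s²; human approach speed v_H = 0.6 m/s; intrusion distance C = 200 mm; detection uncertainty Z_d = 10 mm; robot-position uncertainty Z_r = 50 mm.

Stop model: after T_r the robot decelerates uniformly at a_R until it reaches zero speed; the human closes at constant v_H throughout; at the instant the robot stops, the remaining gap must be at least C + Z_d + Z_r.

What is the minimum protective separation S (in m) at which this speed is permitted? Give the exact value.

T_s = v_R/a_R = (17/10)/(1/2) = 3.4000 s
robot in T_r: 1.7000·0.0600 = 0.1020 m
robot covers 1.7000·3.4000 − ½·0.5000·3.4000² = 2.8900 m while stopping
human over T_r+T_s: 0.6000·(0.0600+3.4000) = 2.0760 m
residual clearance needed = 0.2000+0.0100+0.0500 = 0.2600 m
S_min ≈ 0.1020+2.8900+2.0760+0.2600  ⇒  S_min = 666/125 m

S_min = 666/125 m = 5.3280 m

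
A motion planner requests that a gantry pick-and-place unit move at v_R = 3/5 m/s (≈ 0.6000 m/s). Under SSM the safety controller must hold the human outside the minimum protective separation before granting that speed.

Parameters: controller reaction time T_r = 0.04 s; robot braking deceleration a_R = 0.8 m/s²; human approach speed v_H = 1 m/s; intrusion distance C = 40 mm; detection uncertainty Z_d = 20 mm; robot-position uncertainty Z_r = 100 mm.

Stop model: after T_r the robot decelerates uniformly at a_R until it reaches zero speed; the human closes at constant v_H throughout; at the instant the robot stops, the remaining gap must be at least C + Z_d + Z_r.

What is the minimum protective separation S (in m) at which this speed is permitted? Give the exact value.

S_min = 1199/1000 m = 1.1990 m

T_s = v_R/a_R = (3/5)/(4/5) = 0.7500 s
robot covers v_R·T_r = 0.6000·0.0400 = 0.0240 m before braking
robot covers 0.6000·0.7500 − ½·0.8000·0.7500² = 0.2250 m while stopping
person approaches 1.0000·(0.0400+0.7500) = 0.7900 m
margins: 0.0400+0.0200+0.1000 = 0.1600 m
S_min ≈ 0.0240+0.2250+0.7900+0.1600  ⇒  S_min = 1199/1000 m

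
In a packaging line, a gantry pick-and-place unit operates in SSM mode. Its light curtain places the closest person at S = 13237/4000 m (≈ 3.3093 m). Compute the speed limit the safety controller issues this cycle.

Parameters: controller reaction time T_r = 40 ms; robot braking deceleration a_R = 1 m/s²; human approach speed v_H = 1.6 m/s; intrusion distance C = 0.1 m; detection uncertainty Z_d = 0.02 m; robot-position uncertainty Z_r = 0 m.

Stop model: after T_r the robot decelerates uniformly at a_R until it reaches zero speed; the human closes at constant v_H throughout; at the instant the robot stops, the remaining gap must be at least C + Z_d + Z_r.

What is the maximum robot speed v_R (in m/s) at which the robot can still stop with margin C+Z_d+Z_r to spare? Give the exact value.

quadratic (1/2)·v² + (41/25)·v + (-12501/4000) = 0
  disc = (41/25)² − 4·(1/2)·(-12501/4000) = 89401/10000 ; √disc = 299/100
  v_R = (−(41/25) + 299/100) / (2·(1/2)) = 27/20 m/s
check:
T_s = v_R/a_R = (27/20)/1 = 1.3500 s
reaction-phase robot travel = 1.3500·0.0400 = 0.0540 m
robot covers 1.3500·1.3500 − ½·1.0000·1.3500² = 0.9113 m while stopping
human over T_r+T_s: 1.6000·(0.0400+1.3500) = 2.2240 m
C+Z_d+Z_r = 0.1000+0.0200+0.0000 = 0.1200 m
sum ≈ 0.0540+0.9113+2.2240+0.1200 ≈ 3.3093 m = S ✓

v_R_max = 27/20 m/s = 1.3500 m/s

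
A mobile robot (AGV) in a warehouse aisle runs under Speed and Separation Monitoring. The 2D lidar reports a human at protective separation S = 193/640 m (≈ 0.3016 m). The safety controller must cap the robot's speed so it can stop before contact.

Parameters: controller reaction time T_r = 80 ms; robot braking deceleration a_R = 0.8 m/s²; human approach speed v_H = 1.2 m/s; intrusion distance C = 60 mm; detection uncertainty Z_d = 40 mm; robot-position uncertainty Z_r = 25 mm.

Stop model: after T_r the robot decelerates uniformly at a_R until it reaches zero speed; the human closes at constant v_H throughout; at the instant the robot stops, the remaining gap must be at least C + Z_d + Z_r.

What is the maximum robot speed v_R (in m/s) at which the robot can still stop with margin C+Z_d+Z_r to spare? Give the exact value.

v_R_max = 1/20 m/s = 0.0500 m/s

at the boundary: (5/8)·v² + (79/50)·v + (-1289/16000) = 0
  disc = (79/50)² − 4·(5/8)·(-1289/16000) = 431649/160000 ; √disc = 657/400
  v_R = (−(79/50) + 657/400) / (2·(5/8)) = 1/20 m/s
check:
braking lasts T_s = (1/20)/(4/5) = 0.0625 s
reaction-phase robot travel = 0.0500·0.0800 = 0.0040 m
robot covers 0.0500·0.0625 − ½·0.8000·0.0625² = 0.0016 m while stopping
human over T_r+T_s: 1.2000·(0.0800+0.0625) = 0.1710 m
margins: 0.0600+0.0400+0.0250 = 0.1250 m
sum ≈ 0.0040+0.0016+0.1710+0.1250 ≈ 0.3016 m = S ✓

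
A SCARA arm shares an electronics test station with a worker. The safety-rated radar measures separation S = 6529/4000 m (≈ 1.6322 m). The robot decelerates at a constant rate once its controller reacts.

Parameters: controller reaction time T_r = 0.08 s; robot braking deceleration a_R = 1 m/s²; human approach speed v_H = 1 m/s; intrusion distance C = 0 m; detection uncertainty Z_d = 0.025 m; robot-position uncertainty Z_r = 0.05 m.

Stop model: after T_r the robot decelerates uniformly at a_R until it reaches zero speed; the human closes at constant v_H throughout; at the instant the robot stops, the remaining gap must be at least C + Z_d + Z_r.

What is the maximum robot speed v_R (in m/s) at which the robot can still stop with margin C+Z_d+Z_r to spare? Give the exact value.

v_R_max = 19/20 m/s = 0.9500 m/s

quadratic (1/2)·v² + (27/25)·v + (-5909/4000) = 0
  disc = (27/25)² − 4·(1/2)·(-5909/4000) = 41209/10000 ; √disc = 203/100
  v_R = (−(27/25) + 203/100) / (2·(1/2)) = 19/20 m/s
check:
T_s = v_R/a_R = (19/20)/1 = 0.9500 s
robot covers v_R·T_r = 0.9500·0.0800 = 0.0760 m before braking
robot under decel: 0.9500²/(2·1.0000) = 0.4512 m
human closes 1.0000·1.0300 = 1.0300 m
residual clearance needed = 0.0000+0.0250+0.0500 = 0.0750 m
sum ≈ 0.0760+0.4512+1.0300+0.0750 ≈ 1.6322 m = S ✓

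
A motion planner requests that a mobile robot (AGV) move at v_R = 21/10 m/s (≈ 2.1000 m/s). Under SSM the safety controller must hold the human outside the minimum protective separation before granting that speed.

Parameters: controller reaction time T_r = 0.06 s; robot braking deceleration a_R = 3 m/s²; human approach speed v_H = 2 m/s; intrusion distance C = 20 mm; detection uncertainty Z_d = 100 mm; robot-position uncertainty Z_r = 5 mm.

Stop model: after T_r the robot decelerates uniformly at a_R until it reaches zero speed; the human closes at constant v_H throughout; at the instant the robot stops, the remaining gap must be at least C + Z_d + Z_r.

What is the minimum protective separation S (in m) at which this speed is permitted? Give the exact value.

stop time T_s = (21/10)/3 = 0.7000 s
robot in T_r: 2.1000·0.0600 = 0.1260 m
robot covers 2.1000·0.7000 − ½·3.0000·0.7000² = 0.7350 m while stopping
human over T_r+T_s: 2.0000·(0.0600+0.7000) = 1.5200 m
margins: 0.0200+0.1000+0.0050 = 0.1250 m
S_min ≈ 0.1260+0.7350+1.5200+0.1250  ⇒  S_min = 1253/500 m

S_min = 1253/500 m = 2.5060 m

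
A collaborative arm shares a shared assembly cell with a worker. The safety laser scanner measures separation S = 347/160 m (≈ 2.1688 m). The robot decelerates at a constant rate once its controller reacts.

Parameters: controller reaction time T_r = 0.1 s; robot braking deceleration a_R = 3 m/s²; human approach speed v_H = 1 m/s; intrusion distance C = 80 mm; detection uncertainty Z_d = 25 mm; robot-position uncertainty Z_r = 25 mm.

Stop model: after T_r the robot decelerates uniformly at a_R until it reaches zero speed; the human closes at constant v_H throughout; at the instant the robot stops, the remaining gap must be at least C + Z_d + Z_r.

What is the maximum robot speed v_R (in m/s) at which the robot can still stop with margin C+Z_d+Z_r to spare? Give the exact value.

at the boundary: (1/6)·v² + (13/30)·v + (-1551/800) = 0
  disc = (13/30)² − 4·(1/6)·(-1551/800) = 5329/3600 ; √disc = 73/60
  v_R = (−(13/30) + 73/60) / (2·(1/6)) = 47/20 m/s
check:
braking lasts T_s = (47/20)/3 = 0.7833 s
robot in T_r: 2.3500·0.1000 = 0.2350 m
robot covers 2.3500·0.7833 − ½·3.0000·0.7833² = 0.9204 m while stopping
human over T_r+T_s: 1.0000·(0.1000+0.7833) = 0.8833 m
C+Z_d+Z_r = 0.0800+0.0250+0.0250 = 0.1300 m
sum ≈ 0.2350+0.9204+0.8833+0.1300 ≈ 2.1688 m = S ✓

v_R_max = 47/20 m/s = 2.3500 m/s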